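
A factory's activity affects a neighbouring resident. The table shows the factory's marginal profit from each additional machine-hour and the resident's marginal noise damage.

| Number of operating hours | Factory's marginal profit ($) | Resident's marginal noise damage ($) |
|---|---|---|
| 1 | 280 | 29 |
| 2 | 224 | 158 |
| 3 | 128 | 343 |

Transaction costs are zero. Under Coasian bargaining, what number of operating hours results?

Bargaining reaches the level where marginal profit last exceeds marginal noise damage.
That holds through level 2 (224 ≥ 158) but not at 3 (128 < 343).

2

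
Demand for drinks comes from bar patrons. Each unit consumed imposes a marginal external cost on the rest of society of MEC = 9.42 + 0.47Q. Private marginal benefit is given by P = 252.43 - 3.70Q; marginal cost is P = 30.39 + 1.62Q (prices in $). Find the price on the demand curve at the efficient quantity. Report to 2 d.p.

P = $116.56

Social marginal benefit = demand − MEC = 243.01 - 4.17Q.
Set SMB = MC: 243.01 - 4.17Q = 30.39 + 1.62Q → Q* = 36.7219.
Consumer price on the demand curve at Q*: 252.43 − 3.70×36.7219 = 116.5590.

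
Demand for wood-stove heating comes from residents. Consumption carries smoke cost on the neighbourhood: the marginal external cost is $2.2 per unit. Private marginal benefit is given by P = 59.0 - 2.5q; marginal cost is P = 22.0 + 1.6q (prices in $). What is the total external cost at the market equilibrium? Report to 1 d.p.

$19.9

Market equilibrium (private): 22.0 + 1.6q = 59.0 - 2.5q → q_m = 9.0244.
Total external cost = MEC × q_m = 2.2 × 9.0244 = 19.8537.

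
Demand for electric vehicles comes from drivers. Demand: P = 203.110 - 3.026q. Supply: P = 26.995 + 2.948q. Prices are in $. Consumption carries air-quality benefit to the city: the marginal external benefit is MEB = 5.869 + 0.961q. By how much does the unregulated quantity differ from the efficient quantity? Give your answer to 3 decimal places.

6.822 units

Market equilibrium (private): 26.995 + 2.948q = 203.110 - 3.026q → q_m = 29.4802.
Social marginal benefit = demand + MEB = 208.979 - 2.065q.
Set SMB = MC: 208.979 - 2.065q = 26.995 + 2.948q → q* = 36.3024.
Gap = |29.4802 − 36.3024| = 6.8222.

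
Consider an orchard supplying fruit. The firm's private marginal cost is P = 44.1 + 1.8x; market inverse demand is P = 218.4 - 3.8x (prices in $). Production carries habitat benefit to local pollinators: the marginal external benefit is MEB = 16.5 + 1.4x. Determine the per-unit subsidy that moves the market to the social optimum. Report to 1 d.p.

subsidy = $80.1 per unit

Social marginal cost = private MC − MEB = 27.6 + 0.4x.
Set SMC = demand: 27.6 + 0.4x = 218.4 - 3.8x → x* = 45.4286.
The Pigouvian subsidy equals MEB at x*: 16.5 + 1.4×45.4286 = 80.1000.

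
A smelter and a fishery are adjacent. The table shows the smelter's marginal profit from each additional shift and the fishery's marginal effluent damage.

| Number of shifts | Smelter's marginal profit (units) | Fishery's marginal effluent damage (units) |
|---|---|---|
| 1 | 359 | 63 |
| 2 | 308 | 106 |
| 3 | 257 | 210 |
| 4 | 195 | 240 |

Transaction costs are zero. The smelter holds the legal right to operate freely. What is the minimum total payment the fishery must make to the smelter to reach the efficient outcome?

195

Left alone the smelter would choose level 4 (marginal profit stays positive).
Efficient level: k* = 3 (marginal profit ≥ marginal effluent damage through 3).
The fishery must at least cover the smelter's forgone profit from cutting 4→3: 195 = 195.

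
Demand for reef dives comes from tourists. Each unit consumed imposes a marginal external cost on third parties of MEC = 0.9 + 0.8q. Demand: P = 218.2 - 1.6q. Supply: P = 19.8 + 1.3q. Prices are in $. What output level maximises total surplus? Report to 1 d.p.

Social marginal benefit = demand − MEC = 217.3 - 2.4q.
Set SMB = MC: 217.3 - 2.4q = 19.8 + 1.3q → q* = 53.3784.

q* = 53.4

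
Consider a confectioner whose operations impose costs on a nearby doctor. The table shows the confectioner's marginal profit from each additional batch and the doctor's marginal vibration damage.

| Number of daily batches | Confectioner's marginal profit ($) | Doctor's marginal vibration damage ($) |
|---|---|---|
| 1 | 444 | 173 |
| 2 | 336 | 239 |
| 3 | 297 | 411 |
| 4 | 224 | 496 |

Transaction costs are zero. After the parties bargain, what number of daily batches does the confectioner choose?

Bargaining reaches the level where marginal profit last exceeds marginal vibration damage.
That holds through level 2 (336 ≥ 239) but not at 3 (297 < 411).

2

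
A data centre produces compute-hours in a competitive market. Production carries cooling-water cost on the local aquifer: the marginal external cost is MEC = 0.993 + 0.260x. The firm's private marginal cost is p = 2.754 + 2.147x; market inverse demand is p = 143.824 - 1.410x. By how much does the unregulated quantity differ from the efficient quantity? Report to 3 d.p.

2.962 units

Market equilibrium (private): 2.754 + 2.147x = 143.824 - 1.410x → x_m = 39.6598.
Social marginal cost = private MC + MEC = 3.747 + 2.407x.
Set SMC = demand: 3.747 + 2.407x = 143.824 - 1.410x → x* = 36.6982.
Gap = |39.6598 − 36.6982| = 2.9616.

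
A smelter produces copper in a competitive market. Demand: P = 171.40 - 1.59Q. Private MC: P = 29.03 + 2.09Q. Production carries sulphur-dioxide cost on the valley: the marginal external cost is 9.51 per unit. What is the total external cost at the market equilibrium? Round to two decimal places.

Market equilibrium (private): 29.03 + 2.09Q = 171.40 - 1.59Q → Q_m = 38.6875.
Total external cost = MEC × Q_m = 9.51 × 38.6875 = 367.9181.

367.92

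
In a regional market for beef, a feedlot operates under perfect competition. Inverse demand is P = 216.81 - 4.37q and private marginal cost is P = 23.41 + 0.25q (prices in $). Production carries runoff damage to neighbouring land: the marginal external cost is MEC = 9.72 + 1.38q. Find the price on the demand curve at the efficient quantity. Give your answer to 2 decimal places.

P = $83.03

Social marginal cost = private MC + MEC = 33.13 + 1.63q.
Set SMC = demand: 33.13 + 1.63q = 216.81 - 4.37q → q* = 30.6133.
Consumer price on the demand curve at q*: 216.81 − 4.37×30.6133 = 83.0299.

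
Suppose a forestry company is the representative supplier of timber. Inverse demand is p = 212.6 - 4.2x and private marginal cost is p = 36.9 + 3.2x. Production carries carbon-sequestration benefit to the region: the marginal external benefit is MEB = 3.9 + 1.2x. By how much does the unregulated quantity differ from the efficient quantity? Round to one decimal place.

5.2 units

Market equilibrium (private): 36.9 + 3.2x = 212.6 - 4.2x → x_m = 23.7432.
Social marginal cost = private MC − MEB = 33.0 + 2.0x.
Set SMC = demand: 33.0 + 2.0x = 212.6 - 4.2x → x* = 28.9677.
Gap = |23.7432 − 28.9677| = 5.2245.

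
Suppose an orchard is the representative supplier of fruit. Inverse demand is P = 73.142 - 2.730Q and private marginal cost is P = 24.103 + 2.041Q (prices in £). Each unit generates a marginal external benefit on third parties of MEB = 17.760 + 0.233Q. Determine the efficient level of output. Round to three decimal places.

Q* = 14.720

Social marginal cost = private MC − MEB = 6.343 + 1.808Q.
Set SMC = demand: 6.343 + 1.808Q = 73.142 - 2.730Q → Q* = 14.7199.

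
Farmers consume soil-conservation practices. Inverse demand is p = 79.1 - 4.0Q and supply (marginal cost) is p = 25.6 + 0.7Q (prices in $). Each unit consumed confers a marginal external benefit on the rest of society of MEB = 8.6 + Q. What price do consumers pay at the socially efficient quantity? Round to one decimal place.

Social marginal benefit = demand + MEB = 87.7 - 3.0Q.
Set SMB = MC: 87.7 - 3.0Q = 25.6 + 0.7Q → Q* = 16.7838.
Consumer price on the demand curve at Q*: 79.1 − 4.0×16.7838 = 11.9648.

P = $12.0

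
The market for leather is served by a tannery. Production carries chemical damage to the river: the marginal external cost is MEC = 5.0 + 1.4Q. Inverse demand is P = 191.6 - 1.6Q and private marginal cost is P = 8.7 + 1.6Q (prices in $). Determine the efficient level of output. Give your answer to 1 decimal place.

Q* = 38.7

Social marginal cost = private MC + MEC = 13.7 + 3.0Q.
Set SMC = demand: 13.7 + 3.0Q = 191.6 - 1.6Q → Q* = 38.6739.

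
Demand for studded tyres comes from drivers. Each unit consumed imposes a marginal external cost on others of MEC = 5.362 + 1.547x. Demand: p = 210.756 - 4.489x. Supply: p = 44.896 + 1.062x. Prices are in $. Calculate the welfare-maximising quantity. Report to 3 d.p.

Social marginal benefit = demand − MEC = 205.394 - 6.036x.
Set SMB = MC: 205.394 - 6.036x = 44.896 + 1.062x → x* = 22.6117.

x* = 22.612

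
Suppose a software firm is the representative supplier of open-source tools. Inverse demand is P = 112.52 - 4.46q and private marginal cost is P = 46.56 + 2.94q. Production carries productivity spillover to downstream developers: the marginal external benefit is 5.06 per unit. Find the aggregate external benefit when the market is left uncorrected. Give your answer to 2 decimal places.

45.10

Market equilibrium (private): 46.56 + 2.94q = 112.52 - 4.46q → q_m = 8.9135.
Total external benefit = MEB × q_m = 5.06 × 8.9135 = 45.1023.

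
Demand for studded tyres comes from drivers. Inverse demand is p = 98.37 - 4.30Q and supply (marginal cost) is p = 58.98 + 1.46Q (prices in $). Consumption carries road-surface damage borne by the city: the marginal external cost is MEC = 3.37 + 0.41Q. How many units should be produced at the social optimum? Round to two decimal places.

Q* = 5.84

Social marginal benefit = demand − MEC = 95.00 - 4.71Q.
Set SMB = MC: 95.00 - 4.71Q = 58.98 + 1.46Q → Q* = 5.8379.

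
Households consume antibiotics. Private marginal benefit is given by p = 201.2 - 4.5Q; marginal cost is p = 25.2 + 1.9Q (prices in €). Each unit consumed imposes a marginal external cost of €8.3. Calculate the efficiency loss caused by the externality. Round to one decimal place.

Market equilibrium (private): 25.2 + 1.9Q = 201.2 - 4.5Q → Q_m = 27.5000.
Social marginal benefit = demand − MEC = 192.9 - 4.5Q.
Set SMB = MC: 192.9 - 4.5Q = 25.2 + 1.9Q → Q* = 26.2031.
Between Q* and Q_m the wedge MC − SMB runs linearly from 0 to MEC(Q_m), so the loss is a triangle.
DWL = ½ × 1.2969 × 8.3000 = 5.3821.

DWL = €5.4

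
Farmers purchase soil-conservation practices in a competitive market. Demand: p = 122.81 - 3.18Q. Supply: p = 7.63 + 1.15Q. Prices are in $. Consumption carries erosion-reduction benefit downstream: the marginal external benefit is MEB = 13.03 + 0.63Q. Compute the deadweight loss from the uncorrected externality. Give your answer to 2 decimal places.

Market equilibrium (private): 7.63 + 1.15Q = 122.81 - 3.18Q → Q_m = 26.6005.
Social marginal benefit = demand + MEB = 135.84 - 2.55Q.
Set SMB = MC: 135.84 - 2.55Q = 7.63 + 1.15Q → Q* = 34.6514.
The welfare-loss triangle has base |Q_m − Q*| and height MEB(Q_m) (the vertical gap between SMB and MC is zero at Q* and MEB at Q_m).
DWL = ½ × 8.0509 × 29.7883 = 119.9113.

DWL = $119.91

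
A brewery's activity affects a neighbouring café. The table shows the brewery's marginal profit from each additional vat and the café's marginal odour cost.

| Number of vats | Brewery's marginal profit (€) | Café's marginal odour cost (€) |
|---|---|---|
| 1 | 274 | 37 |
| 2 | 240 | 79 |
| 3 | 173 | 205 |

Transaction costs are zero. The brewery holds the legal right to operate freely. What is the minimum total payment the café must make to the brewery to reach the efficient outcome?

€173

Left alone the brewery would choose level 3 (marginal profit stays positive).
Efficient level: k* = 2 (marginal profit ≥ marginal odour cost through 2).
The café must at least cover the brewery's forgone profit from cutting 3→2: 173 = 173.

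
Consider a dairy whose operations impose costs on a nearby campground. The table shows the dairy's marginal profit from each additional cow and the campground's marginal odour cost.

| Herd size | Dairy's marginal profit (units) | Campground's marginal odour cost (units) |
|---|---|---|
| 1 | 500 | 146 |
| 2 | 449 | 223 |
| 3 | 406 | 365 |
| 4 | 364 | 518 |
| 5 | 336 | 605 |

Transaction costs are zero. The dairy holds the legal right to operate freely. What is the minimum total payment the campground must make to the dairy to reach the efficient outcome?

700

Left alone the dairy would choose level 5 (marginal profit stays positive).
Efficient level: k* = 3 (marginal profit ≥ marginal odour cost through 3).
The campground must at least cover the dairy's forgone profit from cutting 5→3: 364 + 336 = 700.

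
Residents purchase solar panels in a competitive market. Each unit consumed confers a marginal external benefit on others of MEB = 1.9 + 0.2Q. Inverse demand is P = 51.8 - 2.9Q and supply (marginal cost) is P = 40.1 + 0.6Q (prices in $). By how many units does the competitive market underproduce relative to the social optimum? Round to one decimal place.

Market equilibrium (private): 40.1 + 0.6Q = 51.8 - 2.9Q → Q_m = 3.3429.
Social marginal benefit = demand + MEB = 53.7 - 2.7Q.
Set SMB = MC: 53.7 - 2.7Q = 40.1 + 0.6Q → Q* = 4.1212.
Gap = |3.3429 − 4.1212| = 0.7783.

0.8 units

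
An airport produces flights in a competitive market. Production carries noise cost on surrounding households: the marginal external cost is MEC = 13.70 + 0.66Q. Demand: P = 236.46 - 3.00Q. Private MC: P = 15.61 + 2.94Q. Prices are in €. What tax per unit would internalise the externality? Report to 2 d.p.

Social marginal cost = private MC + MEC = 29.31 + 3.60Q.
Set SMC = demand: 29.31 + 3.60Q = 236.46 - 3.00Q → Q* = 31.3864.
The Pigouvian tax equals MEC at Q*: 13.70 + 0.66×31.3864 = 34.4150.

tax = €34.42 per unit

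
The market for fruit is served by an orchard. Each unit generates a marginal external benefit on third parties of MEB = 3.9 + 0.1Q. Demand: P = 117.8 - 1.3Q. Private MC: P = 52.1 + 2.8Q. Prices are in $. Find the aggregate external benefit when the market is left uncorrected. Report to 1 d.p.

$75.3

Market equilibrium (private): 52.1 + 2.8Q = 117.8 - 1.3Q → Q_m = 16.0244.
Total external benefit = ∫₀^{Q_m} (3.9 + 0.1Q) dQ = 3.9×16.0244 + ½×0.1×16.0244² = 75.3342.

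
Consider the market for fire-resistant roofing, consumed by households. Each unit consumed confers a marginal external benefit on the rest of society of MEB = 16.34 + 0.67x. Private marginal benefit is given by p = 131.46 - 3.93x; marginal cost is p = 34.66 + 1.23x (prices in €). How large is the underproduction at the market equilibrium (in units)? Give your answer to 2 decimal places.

Market equilibrium (private): 34.66 + 1.23x = 131.46 - 3.93x → x_m = 18.7597.
Social marginal benefit = demand + MEB = 147.80 - 3.26x.
Set SMB = MC: 147.80 - 3.26x = 34.66 + 1.23x → x* = 25.1982.
Gap = |18.7597 − 25.1982| = 6.4385.

6.44 units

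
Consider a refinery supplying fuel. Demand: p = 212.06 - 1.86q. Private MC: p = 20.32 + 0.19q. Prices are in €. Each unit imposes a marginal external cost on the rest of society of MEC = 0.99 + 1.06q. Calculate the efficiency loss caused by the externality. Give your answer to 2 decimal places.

DWL = €1612.02

Market equilibrium (private): 20.32 + 0.19q = 212.06 - 1.86q → q_m = 93.5317.
Social marginal cost = private MC + MEC = 21.31 + 1.25q.
Set SMC = demand: 21.31 + 1.25q = 212.06 - 1.86q → q* = 61.3344.
The loss is the area between SMC and demand from q* to q_m; with linear curves that's a triangle of height MEC(q_m).
DWL = ½ × 32.1973 × 100.1336 = 1612.0158.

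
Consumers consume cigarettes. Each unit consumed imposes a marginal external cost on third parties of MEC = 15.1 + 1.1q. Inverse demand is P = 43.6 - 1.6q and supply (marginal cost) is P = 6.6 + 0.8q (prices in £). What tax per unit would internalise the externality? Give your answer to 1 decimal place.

Social marginal benefit = demand − MEC = 28.5 - 2.7q.
Set SMB = MC: 28.5 - 2.7q = 6.6 + 0.8q → q* = 6.2571.
The Pigouvian tax equals MEC at q*: 15.1 + 1.1×6.2571 = 21.9828.

tax = £22.0 per unit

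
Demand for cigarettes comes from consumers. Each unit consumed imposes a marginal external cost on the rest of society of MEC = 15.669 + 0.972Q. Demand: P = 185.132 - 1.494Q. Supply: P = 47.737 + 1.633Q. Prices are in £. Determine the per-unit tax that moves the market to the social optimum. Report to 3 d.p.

tax = £44.534 per unit

Social marginal benefit = demand − MEC = 169.463 - 2.466Q.
Set SMB = MC: 169.463 - 2.466Q = 47.737 + 1.633Q → Q* = 29.6965.
The Pigouvian tax equals MEC at Q*: 15.669 + 0.972×29.6965 = 44.5340.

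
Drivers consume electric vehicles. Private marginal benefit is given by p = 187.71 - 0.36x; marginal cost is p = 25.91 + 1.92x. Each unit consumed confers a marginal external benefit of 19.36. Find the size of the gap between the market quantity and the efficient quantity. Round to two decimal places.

8.49 units

Market equilibrium (private): 25.91 + 1.92x = 187.71 - 0.36x → x_m = 70.9649.
Social marginal benefit = demand + MEB = 207.07 - 0.36x.
Set SMB = MC: 207.07 - 0.36x = 25.91 + 1.92x → x* = 79.4561.
Gap = |70.9649 − 79.4561| = 8.4912.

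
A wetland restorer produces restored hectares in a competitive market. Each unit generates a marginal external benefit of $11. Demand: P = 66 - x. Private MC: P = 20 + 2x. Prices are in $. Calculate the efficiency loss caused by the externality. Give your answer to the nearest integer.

Market equilibrium (private): 20 + 2x = 66 - x → x_m = 15.3333.
Social marginal cost = private MC − MEB = 9 + 2x.
Set SMC = demand: 9 + 2x = 66 - x → x* = 19.0000.
The loss is the area between SMC and demand from x* to x_m; with linear curves that's a triangle of height MEB(x_m).
DWL = ½ × 3.6667 × 11.0000 = 20.1669.

DWL = $20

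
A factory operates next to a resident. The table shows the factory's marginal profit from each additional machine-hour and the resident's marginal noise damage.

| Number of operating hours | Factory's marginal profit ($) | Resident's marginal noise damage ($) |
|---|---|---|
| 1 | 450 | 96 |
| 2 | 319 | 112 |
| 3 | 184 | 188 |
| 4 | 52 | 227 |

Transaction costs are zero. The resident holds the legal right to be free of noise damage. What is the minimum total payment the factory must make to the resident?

$208

Efficient level: marginal profit ≥ marginal noise damage through level 2, so k* = 2.
With the resident holding the right, the factory must at least compensate total damage at k*: 96 + 112 = 208.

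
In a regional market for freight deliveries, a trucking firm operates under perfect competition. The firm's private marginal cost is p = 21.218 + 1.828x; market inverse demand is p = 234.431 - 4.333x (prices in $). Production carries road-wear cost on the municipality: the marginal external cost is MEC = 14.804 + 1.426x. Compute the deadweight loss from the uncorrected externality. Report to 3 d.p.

DWL = $271.231

Market equilibrium (private): 21.218 + 1.828x = 234.431 - 4.333x → x_m = 34.6069.
Social marginal cost = private MC + MEC = 36.022 + 3.254x.
Set SMC = demand: 36.022 + 3.254x = 234.431 - 4.333x → x* = 26.1512.
The welfare-loss triangle has base |x_m − x*| and height MEC(x_m) (the vertical gap between SMC and demand is zero at x* and MEC at x_m).
DWL = ½ × 8.4557 × 64.1534 = 271.2310.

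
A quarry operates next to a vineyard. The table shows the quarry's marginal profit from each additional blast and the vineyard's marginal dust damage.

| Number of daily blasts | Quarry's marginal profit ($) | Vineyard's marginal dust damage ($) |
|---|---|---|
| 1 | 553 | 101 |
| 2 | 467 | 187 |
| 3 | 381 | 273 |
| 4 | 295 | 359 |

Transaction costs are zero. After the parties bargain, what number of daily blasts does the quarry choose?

3

Bargaining reaches the level where marginal profit last exceeds marginal dust damage.
That holds through level 3 (381 ≥ 273) but not at 4 (295 < 359).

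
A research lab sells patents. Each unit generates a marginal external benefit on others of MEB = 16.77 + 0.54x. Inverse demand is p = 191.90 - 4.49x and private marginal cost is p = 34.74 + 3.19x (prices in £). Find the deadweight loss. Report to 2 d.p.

Market equilibrium (private): 34.74 + 3.19x = 191.90 - 4.49x → x_m = 20.4635.
Social marginal cost = private MC − MEB = 17.97 + 2.65x.
Set SMC = demand: 17.97 + 2.65x = 191.90 - 4.49x → x* = 24.3599.
Height of the DWL triangle at x_m is demand(x_m) − SMC(x_m) = MEB(x_m) = 27.8203.
DWL = ½ × 3.8964 × 27.8203 = 54.1995.

DWL = £54.20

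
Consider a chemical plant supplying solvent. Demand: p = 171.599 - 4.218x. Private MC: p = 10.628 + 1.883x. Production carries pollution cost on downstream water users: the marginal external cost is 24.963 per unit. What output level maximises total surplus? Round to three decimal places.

Social marginal cost = private MC + MEC = 35.591 + 1.883x.
Set SMC = demand: 35.591 + 1.883x = 171.599 - 4.218x → x* = 22.2927.

x* = 22.293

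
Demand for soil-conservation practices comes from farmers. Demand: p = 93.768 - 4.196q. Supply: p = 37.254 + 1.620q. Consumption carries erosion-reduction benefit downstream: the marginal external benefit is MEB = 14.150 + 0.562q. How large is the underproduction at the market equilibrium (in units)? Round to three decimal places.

Market equilibrium (private): 37.254 + 1.620q = 93.768 - 4.196q → q_m = 9.7170.
Social marginal benefit = demand + MEB = 107.918 - 3.634q.
Set SMB = MC: 107.918 - 3.634q = 37.254 + 1.620q → q* = 13.4496.
Gap = |9.7170 − 13.4496| = 3.7326.

3.733 units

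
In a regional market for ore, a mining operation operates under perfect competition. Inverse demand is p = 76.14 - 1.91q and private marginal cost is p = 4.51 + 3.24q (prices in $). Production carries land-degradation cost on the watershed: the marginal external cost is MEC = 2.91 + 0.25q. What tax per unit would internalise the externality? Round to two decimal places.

Social marginal cost = private MC + MEC = 7.42 + 3.49q.
Set SMC = demand: 7.42 + 3.49q = 76.14 - 1.91q → q* = 12.7259.
The Pigouvian tax equals MEC at q*: 2.91 + 0.25×12.7259 = 6.0915.

tax = $6.09 per unit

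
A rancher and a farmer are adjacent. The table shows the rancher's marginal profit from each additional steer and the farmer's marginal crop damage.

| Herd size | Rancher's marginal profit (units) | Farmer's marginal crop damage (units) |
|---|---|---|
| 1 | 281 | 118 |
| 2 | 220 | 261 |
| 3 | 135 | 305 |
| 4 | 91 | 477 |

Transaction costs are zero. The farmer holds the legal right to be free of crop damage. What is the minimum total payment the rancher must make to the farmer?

118

Efficient level: marginal profit ≥ marginal crop damage through level 1, so k* = 1.
With the farmer holding the right, the rancher must at least compensate total damage at k*: 118 = 118.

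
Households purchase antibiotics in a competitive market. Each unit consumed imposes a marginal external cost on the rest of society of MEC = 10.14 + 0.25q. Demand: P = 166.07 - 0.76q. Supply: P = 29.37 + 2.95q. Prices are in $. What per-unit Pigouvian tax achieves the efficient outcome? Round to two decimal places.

tax = $18.13 per unit

Social marginal benefit = demand − MEC = 155.93 - 1.01q.
Set SMB = MC: 155.93 - 1.01q = 29.37 + 2.95q → q* = 31.9596.
The Pigouvian tax equals MEC at q*: 10.14 + 0.25×31.9596 = 18.1299.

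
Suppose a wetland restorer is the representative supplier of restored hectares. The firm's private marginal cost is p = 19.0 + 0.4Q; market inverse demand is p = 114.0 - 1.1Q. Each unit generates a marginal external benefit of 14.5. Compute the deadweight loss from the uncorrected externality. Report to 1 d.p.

Market equilibrium (private): 19.0 + 0.4Q = 114.0 - 1.1Q → Q_m = 63.3333.
Social marginal cost = private MC − MEB = 4.5 + 0.4Q.
Set SMC = demand: 4.5 + 0.4Q = 114.0 - 1.1Q → Q* = 73.0000.
The loss is the area between SMC and demand from Q* to Q_m; with linear curves that's a triangle of height MEB(Q_m).
DWL = ½ × 9.6667 × 14.5000 = 70.0836.

DWL = 70.1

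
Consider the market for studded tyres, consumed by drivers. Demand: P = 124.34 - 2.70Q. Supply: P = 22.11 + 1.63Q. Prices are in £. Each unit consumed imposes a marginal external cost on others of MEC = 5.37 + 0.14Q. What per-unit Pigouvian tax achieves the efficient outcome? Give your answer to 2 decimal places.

Social marginal benefit = demand − MEC = 118.97 - 2.84Q.
Set SMB = MC: 118.97 - 2.84Q = 22.11 + 1.63Q → Q* = 21.6689.
The Pigouvian tax equals MEC at Q*: 5.37 + 0.14×21.6689 = 8.4036.

tax = £8.40 per unit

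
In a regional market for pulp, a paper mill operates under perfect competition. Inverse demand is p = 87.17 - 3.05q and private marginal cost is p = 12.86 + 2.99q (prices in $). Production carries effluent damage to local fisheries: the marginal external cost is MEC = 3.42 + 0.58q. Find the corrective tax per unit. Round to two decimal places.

Social marginal cost = private MC + MEC = 16.28 + 3.57q.
Set SMC = demand: 16.28 + 3.57q = 87.17 - 3.05q → q* = 10.7085.
The Pigouvian tax equals MEC at q*: 3.42 + 0.58×10.7085 = 9.6309.

tax = $9.63 per unit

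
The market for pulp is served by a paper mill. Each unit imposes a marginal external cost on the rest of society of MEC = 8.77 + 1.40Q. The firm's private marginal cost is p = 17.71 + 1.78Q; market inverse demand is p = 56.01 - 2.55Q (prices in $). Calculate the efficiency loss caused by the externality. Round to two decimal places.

DWL = $39.05

Market equilibrium (private): 17.71 + 1.78Q = 56.01 - 2.55Q → Q_m = 8.8453.
Social marginal cost = private MC + MEC = 26.48 + 3.18Q.
Set SMC = demand: 26.48 + 3.18Q = 56.01 - 2.55Q → Q* = 5.1536.
The loss is the area between SMC and demand from Q* to Q_m; with linear curves that's a triangle of height MEC(Q_m).
DWL = ½ × 3.6917 × 21.1534 = 39.0460.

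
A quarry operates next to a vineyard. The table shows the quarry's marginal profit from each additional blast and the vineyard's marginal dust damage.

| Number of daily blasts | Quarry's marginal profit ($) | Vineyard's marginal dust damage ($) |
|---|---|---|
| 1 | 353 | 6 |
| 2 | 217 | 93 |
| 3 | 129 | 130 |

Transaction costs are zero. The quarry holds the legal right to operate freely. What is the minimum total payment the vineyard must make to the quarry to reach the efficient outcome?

Left alone the quarry would choose level 3 (marginal profit stays positive).
Efficient level: k* = 2 (marginal profit ≥ marginal dust damage through 2).
The vineyard must at least cover the quarry's forgone profit from cutting 3→2: 129 = 129.

$129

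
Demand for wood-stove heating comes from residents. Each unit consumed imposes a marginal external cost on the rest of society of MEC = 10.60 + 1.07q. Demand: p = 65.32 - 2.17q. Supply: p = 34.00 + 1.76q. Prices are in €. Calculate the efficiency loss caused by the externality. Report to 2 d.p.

Market equilibrium (private): 34.00 + 1.76q = 65.32 - 2.17q → q_m = 7.9695.
Social marginal benefit = demand − MEC = 54.72 - 3.24q.
Set SMB = MC: 54.72 - 3.24q = 34.00 + 1.76q → q* = 4.1440.
Between q* and q_m the wedge MC − SMB runs linearly from 0 to MEC(q_m), so the loss is a triangle.
DWL = ½ × 3.8255 × 19.1273 = 36.5857.

DWL = €36.59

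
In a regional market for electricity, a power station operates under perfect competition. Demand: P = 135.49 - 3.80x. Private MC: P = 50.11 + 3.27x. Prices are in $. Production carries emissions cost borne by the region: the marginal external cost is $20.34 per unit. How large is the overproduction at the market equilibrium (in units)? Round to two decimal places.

2.88 units

Market equilibrium (private): 50.11 + 3.27x = 135.49 - 3.80x → x_m = 12.0764.
Social marginal cost = private MC + MEC = 70.45 + 3.27x.
Set SMC = demand: 70.45 + 3.27x = 135.49 - 3.80x → x* = 9.1994.
Gap = |12.0764 − 9.1994| = 2.8770.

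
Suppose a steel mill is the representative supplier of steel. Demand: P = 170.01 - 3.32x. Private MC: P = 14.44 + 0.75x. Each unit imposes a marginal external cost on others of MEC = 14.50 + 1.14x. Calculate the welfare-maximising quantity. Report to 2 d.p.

x* = 27.08

Social marginal cost = private MC + MEC = 28.94 + 1.89x.
Set SMC = demand: 28.94 + 1.89x = 170.01 - 3.32x → x* = 27.0768.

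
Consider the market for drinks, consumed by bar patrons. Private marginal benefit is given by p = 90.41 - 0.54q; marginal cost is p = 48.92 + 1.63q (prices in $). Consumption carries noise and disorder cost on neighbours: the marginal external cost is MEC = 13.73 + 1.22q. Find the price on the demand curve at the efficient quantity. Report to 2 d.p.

P = $85.99

Social marginal benefit = demand − MEC = 76.68 - 1.76q.
Set SMB = MC: 76.68 - 1.76q = 48.92 + 1.63q → q* = 8.1888.
Consumer price on the demand curve at q*: 90.41 − 0.54×8.1888 = 85.9880.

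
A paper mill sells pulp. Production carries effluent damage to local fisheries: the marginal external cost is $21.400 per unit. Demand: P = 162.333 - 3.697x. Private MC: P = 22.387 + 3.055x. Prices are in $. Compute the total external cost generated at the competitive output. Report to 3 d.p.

Market equilibrium (private): 22.387 + 3.055x = 162.333 - 3.697x → x_m = 20.7266.
Total external cost = MEC × x_m = 21.400 × 20.7266 = 443.5492.

$443.549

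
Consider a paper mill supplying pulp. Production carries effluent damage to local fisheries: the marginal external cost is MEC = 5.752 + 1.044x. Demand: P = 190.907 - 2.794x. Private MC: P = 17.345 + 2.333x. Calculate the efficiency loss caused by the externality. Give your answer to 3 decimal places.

Market equilibrium (private): 17.345 + 2.333x = 190.907 - 2.794x → x_m = 33.8525.
Social marginal cost = private MC + MEC = 23.097 + 3.377x.
Set SMC = demand: 23.097 + 3.377x = 190.907 - 2.794x → x* = 27.1933.
The welfare-loss triangle has base |x_m − x*| and height MEC(x_m) (the vertical gap between SMC and demand is zero at x* and MEC at x_m).
DWL = ½ × 6.6592 × 41.0941 = 136.8269.

DWL = 136.827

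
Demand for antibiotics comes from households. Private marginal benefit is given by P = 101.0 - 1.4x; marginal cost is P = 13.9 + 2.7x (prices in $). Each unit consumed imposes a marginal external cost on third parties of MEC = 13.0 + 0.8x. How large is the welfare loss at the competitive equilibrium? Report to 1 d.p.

DWL = $91.8

Market equilibrium (private): 13.9 + 2.7x = 101.0 - 1.4x → x_m = 21.2439.
Social marginal benefit = demand − MEC = 88.0 - 2.2x.
Set SMB = MC: 88.0 - 2.2x = 13.9 + 2.7x → x* = 15.1224.
The loss is the area between SMB and MC from x* to x_m; with linear curves that's a triangle of height MEC(x_m).
DWL = ½ × 6.1215 × 29.9951 = 91.8075.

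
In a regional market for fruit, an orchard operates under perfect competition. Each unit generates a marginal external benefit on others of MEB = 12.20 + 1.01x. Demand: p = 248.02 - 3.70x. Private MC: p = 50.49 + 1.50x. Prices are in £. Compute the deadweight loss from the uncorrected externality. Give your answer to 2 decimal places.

Market equilibrium (private): 50.49 + 1.50x = 248.02 - 3.70x → x_m = 37.9865.
Social marginal cost = private MC − MEB = 38.29 + 0.49x.
Set SMC = demand: 38.29 + 0.49x = 248.02 - 3.70x → x* = 50.0549.
Between x* and x_m the wedge demand − SMC runs linearly from 0 to MEB(x_m), so the loss is a triangle.
DWL = ½ × 12.0684 × 50.5664 = 305.1278.

DWL = £305.13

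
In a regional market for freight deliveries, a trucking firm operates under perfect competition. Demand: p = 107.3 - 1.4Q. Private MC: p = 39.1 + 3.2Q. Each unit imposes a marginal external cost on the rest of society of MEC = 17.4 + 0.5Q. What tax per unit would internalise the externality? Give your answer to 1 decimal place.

tax = 22.4 per unit

Social marginal cost = private MC + MEC = 56.5 + 3.7Q.
Set SMC = demand: 56.5 + 3.7Q = 107.3 - 1.4Q → Q* = 9.9608.
The Pigouvian tax equals MEC at Q*: 17.4 + 0.5×9.9608 = 22.3804.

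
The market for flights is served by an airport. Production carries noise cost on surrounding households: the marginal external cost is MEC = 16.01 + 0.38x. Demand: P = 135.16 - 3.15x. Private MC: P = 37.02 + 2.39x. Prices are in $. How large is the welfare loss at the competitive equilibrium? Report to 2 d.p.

DWL = $43.68

Market equilibrium (private): 37.02 + 2.39x = 135.16 - 3.15x → x_m = 17.7148.
Social marginal cost = private MC + MEC = 53.03 + 2.77x.
Set SMC = demand: 53.03 + 2.77x = 135.16 - 3.15x → x* = 13.8733.
Between x* and x_m the wedge SMC − demand runs linearly from 0 to MEC(x_m), so the loss is a triangle.
DWL = ½ × 3.8415 × 22.7416 = 43.6809.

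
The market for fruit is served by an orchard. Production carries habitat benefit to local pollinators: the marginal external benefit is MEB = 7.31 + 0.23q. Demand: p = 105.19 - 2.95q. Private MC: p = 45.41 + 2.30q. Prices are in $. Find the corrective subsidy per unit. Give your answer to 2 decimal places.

subsidy = $10.38 per unit

Social marginal cost = private MC − MEB = 38.10 + 2.07q.
Set SMC = demand: 38.10 + 2.07q = 105.19 - 2.95q → q* = 13.3645.
The Pigouvian subsidy equals MEB at q*: 7.31 + 0.23×13.3645 = 10.3838.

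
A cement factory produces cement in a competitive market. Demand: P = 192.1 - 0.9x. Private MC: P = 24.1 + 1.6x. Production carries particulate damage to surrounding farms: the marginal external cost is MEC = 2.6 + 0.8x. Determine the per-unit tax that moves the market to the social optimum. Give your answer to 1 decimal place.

tax = 42.7 per unit

Social marginal cost = private MC + MEC = 26.7 + 2.4x.
Set SMC = demand: 26.7 + 2.4x = 192.1 - 0.9x → x* = 50.1212.
The Pigouvian tax equals MEC at x*: 2.6 + 0.8×50.1212 = 42.6970.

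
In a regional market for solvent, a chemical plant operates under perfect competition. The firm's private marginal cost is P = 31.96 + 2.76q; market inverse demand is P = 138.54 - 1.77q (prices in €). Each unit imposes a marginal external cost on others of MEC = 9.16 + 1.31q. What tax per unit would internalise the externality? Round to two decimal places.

Social marginal cost = private MC + MEC = 41.12 + 4.07q.
Set SMC = demand: 41.12 + 4.07q = 138.54 - 1.77q → q* = 16.6815.
The Pigouvian tax equals MEC at q*: 9.16 + 1.31×16.6815 = 31.0128.

tax = €31.01 per unit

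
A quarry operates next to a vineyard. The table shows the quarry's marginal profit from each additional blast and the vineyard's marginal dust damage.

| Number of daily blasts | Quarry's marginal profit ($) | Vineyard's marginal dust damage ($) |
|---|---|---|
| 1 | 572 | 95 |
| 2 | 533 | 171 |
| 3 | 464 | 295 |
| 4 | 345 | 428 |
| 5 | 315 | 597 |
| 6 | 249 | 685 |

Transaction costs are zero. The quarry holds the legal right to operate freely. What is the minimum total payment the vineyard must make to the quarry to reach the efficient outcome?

Left alone the quarry would choose level 6 (marginal profit stays positive).
Efficient level: k* = 3 (marginal profit ≥ marginal dust damage through 3).
The vineyard must at least cover the quarry's forgone profit from cutting 6→3: 345 + 315 + 249 = 909.

$909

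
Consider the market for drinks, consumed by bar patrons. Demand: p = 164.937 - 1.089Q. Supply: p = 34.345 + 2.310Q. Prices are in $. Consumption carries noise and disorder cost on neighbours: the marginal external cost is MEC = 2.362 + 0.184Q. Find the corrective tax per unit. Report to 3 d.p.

Social marginal benefit = demand − MEC = 162.575 - 1.273Q.
Set SMB = MC: 162.575 - 1.273Q = 34.345 + 2.310Q → Q* = 35.7884.
The Pigouvian tax equals MEC at Q*: 2.362 + 0.184×35.7884 = 8.9471.

tax = $8.947 per unit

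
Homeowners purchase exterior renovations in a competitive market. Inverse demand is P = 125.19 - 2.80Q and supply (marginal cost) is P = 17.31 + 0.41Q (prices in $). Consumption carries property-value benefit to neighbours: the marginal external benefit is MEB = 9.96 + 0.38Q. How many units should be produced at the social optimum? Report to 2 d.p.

Social marginal benefit = demand + MEB = 135.15 - 2.42Q.
Set SMB = MC: 135.15 - 2.42Q = 17.31 + 0.41Q → Q* = 41.6396.

Q* = 41.64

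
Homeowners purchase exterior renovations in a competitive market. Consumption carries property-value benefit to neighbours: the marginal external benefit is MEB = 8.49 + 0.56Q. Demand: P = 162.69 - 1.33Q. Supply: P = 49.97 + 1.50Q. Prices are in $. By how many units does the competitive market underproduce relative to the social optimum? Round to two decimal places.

Market equilibrium (private): 49.97 + 1.50Q = 162.69 - 1.33Q → Q_m = 39.8304.
Social marginal benefit = demand + MEB = 171.18 - 0.77Q.
Set SMB = MC: 171.18 - 0.77Q = 49.97 + 1.50Q → Q* = 53.3965.
Gap = |39.8304 − 53.3965| = 13.5661.

13.57 units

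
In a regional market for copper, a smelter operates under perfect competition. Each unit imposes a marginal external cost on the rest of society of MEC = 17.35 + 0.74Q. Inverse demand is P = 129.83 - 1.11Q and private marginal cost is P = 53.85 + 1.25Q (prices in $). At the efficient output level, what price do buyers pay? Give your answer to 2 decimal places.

P = $108.84

Social marginal cost = private MC + MEC = 71.20 + 1.99Q.
Set SMC = demand: 71.20 + 1.99Q = 129.83 - 1.11Q → Q* = 18.9129.
Consumer price on the demand curve at Q*: 129.83 − 1.11×18.9129 = 108.8367.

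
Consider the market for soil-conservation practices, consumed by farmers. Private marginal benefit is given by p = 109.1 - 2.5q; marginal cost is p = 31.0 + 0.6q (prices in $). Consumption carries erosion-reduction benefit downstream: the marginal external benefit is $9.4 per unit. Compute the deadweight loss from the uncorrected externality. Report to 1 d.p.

DWL = $14.3

Market equilibrium (private): 31.0 + 0.6q = 109.1 - 2.5q → q_m = 25.1935.
Social marginal benefit = demand + MEB = 118.5 - 2.5q.
Set SMB = MC: 118.5 - 2.5q = 31.0 + 0.6q → q* = 28.2258.
The loss is the area between SMB and MC from q* to q_m; with linear curves that's a triangle of height MEB(q_m).
DWL = ½ × 3.0323 × 9.4000 = 14.2518.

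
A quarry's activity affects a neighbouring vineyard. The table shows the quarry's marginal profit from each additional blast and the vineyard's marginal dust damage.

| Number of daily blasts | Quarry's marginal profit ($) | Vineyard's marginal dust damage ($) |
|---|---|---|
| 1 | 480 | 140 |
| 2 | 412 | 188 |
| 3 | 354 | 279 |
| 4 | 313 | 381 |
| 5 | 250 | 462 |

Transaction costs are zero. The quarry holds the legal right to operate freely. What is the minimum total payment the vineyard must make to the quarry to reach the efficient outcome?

Left alone the quarry would choose level 5 (marginal profit stays positive).
Efficient level: k* = 3 (marginal profit ≥ marginal dust damage through 3).
The vineyard must at least cover the quarry's forgone profit from cutting 5→3: 313 + 250 = 563.

$563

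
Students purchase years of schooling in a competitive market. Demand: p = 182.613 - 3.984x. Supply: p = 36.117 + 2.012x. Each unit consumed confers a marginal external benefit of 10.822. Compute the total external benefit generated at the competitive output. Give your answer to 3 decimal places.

Market equilibrium (private): 36.117 + 2.012x = 182.613 - 3.984x → x_m = 24.4323.
Total external benefit = MEB × x_m = 10.822 × 24.4323 = 264.4064.

264.406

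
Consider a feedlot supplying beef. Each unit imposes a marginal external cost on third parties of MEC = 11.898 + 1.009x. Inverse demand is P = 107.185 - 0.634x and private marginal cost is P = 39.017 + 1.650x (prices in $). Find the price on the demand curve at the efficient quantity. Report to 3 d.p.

Social marginal cost = private MC + MEC = 50.915 + 2.659x.
Set SMC = demand: 50.915 + 2.659x = 107.185 - 0.634x → x* = 17.0878.
Consumer price on the demand curve at x*: 107.185 − 0.634×17.0878 = 96.3513.

P = $96.351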